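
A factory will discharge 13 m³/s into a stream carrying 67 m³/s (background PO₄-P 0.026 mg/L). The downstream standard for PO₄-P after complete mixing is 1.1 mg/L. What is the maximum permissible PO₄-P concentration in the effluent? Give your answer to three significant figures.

At the limit, (Qr·Cr + Qe·Cₑ)/(Qr + Qe) = 1.1:
Cₑ = (80.00·1.1 − 67.00·0.02600) / 13.00 = 6.635 mg/L.

6.64 mg/L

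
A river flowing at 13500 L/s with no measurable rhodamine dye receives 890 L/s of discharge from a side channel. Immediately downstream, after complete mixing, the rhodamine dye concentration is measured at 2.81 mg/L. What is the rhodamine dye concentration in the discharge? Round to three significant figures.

Mass balance: 13500·0 + 890.0·Cₑ = 14390·2.810
→ Cₑ = (14390·2.810 − 13500·0) / 890.0 = 45.43 mg/L.

45.4 mg/L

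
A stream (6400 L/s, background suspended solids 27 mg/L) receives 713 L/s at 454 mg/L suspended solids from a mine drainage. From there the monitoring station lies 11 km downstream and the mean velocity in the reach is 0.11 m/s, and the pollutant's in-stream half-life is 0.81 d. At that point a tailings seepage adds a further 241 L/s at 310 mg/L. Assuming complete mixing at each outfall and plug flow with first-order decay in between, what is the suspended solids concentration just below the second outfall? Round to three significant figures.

Mixed concentration C = ΣQC/ΣQ = (6400·27.00 + 713.0·454.0) / 7113 = 496500/7113 = 69.80 mg/L; combined flow 7113 L/s.
Travel time t = 11·1000 / 0.11 = 100000 s = 27.78 h.
Half-life 0.81 d → k = ln 2 / 0.81 = 0.8557 d⁻¹.
Decay over the reach: 69.80·exp(−kt) = 69.80·0.3714 = 25.93 mg/L.
Second outfall: C = (7113·25.93 + 241.0·310.0)/7354 = 35.23 mg/L.

35.2 mg/L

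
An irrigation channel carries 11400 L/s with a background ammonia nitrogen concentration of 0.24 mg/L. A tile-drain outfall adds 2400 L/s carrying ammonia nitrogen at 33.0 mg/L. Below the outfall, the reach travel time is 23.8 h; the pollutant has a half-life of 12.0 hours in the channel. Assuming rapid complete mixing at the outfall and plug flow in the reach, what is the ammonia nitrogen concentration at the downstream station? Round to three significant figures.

After mixing, C = (11400·0.2400 + 2400·33.00) / 13800 = 81940/13800 = 5.937 mg/L.
Half-life 12.0 h → k = ln 2 / 12.0 = 0.05776 h⁻¹ = 1.386 d⁻¹.
Applying C = C₀e^(−kt): 5.937 × 0.2529 = 1.502 mg/L.

1.50 mg/L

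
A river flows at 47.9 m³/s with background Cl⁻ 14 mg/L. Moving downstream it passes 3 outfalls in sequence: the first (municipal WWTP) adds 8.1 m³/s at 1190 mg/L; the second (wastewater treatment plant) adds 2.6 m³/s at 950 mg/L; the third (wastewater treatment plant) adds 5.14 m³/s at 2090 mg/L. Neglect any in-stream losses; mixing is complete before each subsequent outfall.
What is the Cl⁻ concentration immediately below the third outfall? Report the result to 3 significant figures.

369 mg/L

Below outfall 1: Q → 56.00 m³/s, C = (47.90·14.00 + 8.100·1190)/56.00 = 184.1 mg/L.
Below outfall 2: Q → 58.60 m³/s, C = (56.00·184.1 + 2.600·950.0)/58.60 = 218.1 mg/L.
Below outfall 3: Q → 63.74 m³/s, C = (58.60·218.1 + 5.140·2090)/63.74 = 369.0 mg/L.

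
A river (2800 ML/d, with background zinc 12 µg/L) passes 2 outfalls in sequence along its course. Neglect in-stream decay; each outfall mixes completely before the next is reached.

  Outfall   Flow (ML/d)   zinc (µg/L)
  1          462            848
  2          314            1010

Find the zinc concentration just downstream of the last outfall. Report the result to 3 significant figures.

208 µg/L

After outfall 1: Q = 2800 + 462.0 = 3262 ML/d; C = (2800·12.00 + 462.0·848.0)/3262 = 130.4 µg/L.
After outfall 2: Q = 3262 + 314.0 = 3576 ML/d; C = (3262·130.4 + 314.0·1010)/3576 = 207.6 µg/L.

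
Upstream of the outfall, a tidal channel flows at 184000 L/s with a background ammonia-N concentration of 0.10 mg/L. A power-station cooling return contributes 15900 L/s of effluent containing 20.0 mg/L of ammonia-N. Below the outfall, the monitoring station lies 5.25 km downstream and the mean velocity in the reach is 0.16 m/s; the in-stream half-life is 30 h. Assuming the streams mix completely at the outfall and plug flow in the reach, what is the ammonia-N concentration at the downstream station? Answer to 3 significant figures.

1.36 mg/L

Flow-weighted average: C = (184000·0.1000 + 15900·20.00) / 199900 = 336400/199900 = 1.683 mg/L.
Travel time t = 5.25·1000 / 0.16 = 32810 s = 9.115 h.
Half-life 30 h → k = ln 2 / 30 = 0.02310 h⁻¹ = 0.5545 d⁻¹.
Applying C = C₀e^(−kt): 1.683 × 0.8101 = 1.363 mg/L.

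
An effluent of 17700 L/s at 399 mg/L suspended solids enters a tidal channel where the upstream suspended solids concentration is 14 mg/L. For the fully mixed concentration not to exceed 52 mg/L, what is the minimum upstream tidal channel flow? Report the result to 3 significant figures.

162000 L/s

Set C_mix = 52: (Q·14.00 + 17700·399.0) / (Q + 17700) = 52
→ Q = 17700·(399.0 − 52)/(52 − 14.00) = 161600 L/s.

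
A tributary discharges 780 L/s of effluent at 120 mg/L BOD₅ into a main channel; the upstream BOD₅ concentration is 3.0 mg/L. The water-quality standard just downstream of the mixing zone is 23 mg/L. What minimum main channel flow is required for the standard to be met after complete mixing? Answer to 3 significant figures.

Set C_mix = 23: (Q·3.000 + 780.0·120.0) / (Q + 780.0) = 23
→ Q = 780.0·(120.0 − 23)/(23 − 3.000) = 3783 L/s.

3780 L/s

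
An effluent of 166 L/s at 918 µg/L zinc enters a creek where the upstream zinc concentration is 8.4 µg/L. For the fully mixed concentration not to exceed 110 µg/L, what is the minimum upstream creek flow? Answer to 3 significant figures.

1320 L/s

Set C_mix = 110: (Q·8.400 + 166.0·918.0) / (Q + 166.0) = 110
→ Q = 166.0·(918.0 − 110)/(110 − 8.400) = 1320 L/s.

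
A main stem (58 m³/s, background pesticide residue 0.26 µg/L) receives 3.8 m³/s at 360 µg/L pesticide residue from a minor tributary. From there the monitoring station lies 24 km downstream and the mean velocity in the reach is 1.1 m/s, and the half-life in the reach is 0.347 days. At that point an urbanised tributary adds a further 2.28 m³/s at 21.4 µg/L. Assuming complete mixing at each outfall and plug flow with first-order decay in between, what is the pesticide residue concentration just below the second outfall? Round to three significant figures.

13.8 µg/L

Conservation of mass: C = (58.00·0.2600 + 3.800·360.0) / 61.80 = 1383/61.80 = 22.38 µg/L; combined flow 61.80 m³/s.
Travel time t = 24·1000 / 1.1 = 21820 s = 6.061 h.
Half-life 0.347 d → k = ln 2 / 0.347 = 1.998 d⁻¹.
Applying C = C₀e^(−kt): 22.38 × 0.6038 = 13.51 µg/L.
At the second outfall, C = (61.80·13.51 + 2.280·21.40) / (61.80 + 2.280) = 13.79 µg/L.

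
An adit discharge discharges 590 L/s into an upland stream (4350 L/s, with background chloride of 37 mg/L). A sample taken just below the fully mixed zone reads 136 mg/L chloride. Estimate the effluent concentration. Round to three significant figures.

866 mg/L

Mass balance: 4350·37.00 + 590.0·Cₑ = 4940·136.0
→ Cₑ = (4940·136.0 − 4350·37.00) / 590.0 = 865.9 mg/L.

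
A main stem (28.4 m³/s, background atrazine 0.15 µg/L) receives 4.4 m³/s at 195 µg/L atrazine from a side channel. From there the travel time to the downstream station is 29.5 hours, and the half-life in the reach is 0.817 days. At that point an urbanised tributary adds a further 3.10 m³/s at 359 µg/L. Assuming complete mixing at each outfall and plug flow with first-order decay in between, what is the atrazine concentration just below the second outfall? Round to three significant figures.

39.5 µg/L

Mass balance: C = (28.40·0.1500 + 4.400·195.0) / 32.80 = 862.3/32.80 = 26.29 µg/L; combined flow 32.80 m³/s.
Half-life 0.817 d → k = ln 2 / 0.817 = 0.8484 d⁻¹.
First-order decay: C = 26.29·exp(−k·t) = 26.29·0.3525 = 9.265 µg/L.
At the second outfall, C = (32.80·9.265 + 3.100·359.0) / (32.80 + 3.100) = 39.47 µg/L.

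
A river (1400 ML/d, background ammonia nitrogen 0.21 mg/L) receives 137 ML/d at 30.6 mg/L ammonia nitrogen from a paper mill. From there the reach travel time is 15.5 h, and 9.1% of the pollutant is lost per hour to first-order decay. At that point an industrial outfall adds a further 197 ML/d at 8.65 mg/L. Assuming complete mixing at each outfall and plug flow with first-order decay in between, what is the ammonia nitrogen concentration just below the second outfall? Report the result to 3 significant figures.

1.57 mg/L

Mass balance: C = (1400·0.2100 + 137.0·30.60) / 1537 = 4486/1537 = 2.919 mg/L; combined flow 1537 ML/d.
9.1%/h lost → k = −ln(1 − 0.091) = 0.09541 h⁻¹.
Applying C = C₀e^(−kt): 2.919 × 0.2279 = 0.6652 mg/L.
Second outfall: C = (1537·0.6652 + 197.0·8.650)/1734 = 1.572 mg/L.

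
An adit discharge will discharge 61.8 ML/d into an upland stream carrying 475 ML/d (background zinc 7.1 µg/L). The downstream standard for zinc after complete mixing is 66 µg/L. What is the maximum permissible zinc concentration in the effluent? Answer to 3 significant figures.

519 µg/L

At the limit, (Qr·Cr + Qe·Cₑ)/(Qr + Qe) = 66:
Cₑ = (536.8·66 − 475.0·7.100) / 61.80 = 518.7 µg/L.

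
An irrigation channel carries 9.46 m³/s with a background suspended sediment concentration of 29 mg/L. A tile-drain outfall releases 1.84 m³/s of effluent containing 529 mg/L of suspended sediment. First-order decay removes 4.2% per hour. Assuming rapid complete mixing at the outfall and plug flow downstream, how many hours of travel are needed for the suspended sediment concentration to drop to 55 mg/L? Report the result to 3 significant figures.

16.2 h

Mixed concentration C = ΣQC/ΣQ = (9.460·29.00 + 1.840·529.0) / 11.30 = 1248/11.30 = 110.4 mg/L.
4.2%/h lost → k = −ln(1 − 0.042) = 0.04291 h⁻¹.
110.4·exp(−k·t) = 55 → t = ln(110.4/55)/k = 58470 s = 16.24 h.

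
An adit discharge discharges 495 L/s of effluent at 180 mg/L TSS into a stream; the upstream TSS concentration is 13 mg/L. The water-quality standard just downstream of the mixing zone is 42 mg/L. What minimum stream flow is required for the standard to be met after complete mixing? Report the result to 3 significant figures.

2360 L/s

Set C_mix = 42: (Q·13.00 + 495.0·180.0) / (Q + 495.0) = 42
→ Q = 495.0·(180.0 − 42)/(42 − 13.00) = 2356 L/s.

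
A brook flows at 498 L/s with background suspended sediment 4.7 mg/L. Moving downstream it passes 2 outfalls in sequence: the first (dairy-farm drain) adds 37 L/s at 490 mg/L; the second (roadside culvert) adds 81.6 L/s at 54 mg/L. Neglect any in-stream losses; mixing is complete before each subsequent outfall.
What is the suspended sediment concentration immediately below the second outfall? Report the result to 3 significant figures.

40.3 mg/L

Below outfall 1: Q → 535.0 L/s, C = (498.0·4.700 + 37.00·490.0)/535.0 = 38.26 mg/L.
Below outfall 2: Q → 616.6 L/s, C = (535.0·38.26 + 81.60·54.00)/616.6 = 40.35 mg/L.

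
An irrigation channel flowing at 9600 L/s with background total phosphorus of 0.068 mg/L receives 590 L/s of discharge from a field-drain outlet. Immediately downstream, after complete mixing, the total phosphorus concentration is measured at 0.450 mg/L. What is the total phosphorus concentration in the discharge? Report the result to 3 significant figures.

6.67 mg/L

Mass balance: 9600·0.06800 + 590.0·Cₑ = 10190·0.4500
→ Cₑ = (10190·0.4500 − 9600·0.06800) / 590.0 = 6.666 mg/L.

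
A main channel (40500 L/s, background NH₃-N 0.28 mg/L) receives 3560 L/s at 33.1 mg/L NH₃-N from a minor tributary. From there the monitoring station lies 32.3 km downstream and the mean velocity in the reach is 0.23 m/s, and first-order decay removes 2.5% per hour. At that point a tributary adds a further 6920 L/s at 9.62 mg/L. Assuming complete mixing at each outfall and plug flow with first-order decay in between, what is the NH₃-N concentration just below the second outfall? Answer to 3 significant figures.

Mass balance: C = (40500·0.2800 + 3560·33.10) / 44060 = 129200/44060 = 2.932 mg/L; combined flow 44060 L/s.
Travel time t = 32.3·1000 / 0.23 = 140400 s = 39.01 h.
2.5%/h lost → k = −ln(1 − 0.025) = 0.02532 h⁻¹.
After decay, C = 2.932 × e^(−kt) = 2.932 × 0.3725 = 1.092 mg/L.
At the second outfall, C = (44060·1.092 + 6920·9.620) / (44060 + 6920) = 2.250 mg/L.

2.25 mg/L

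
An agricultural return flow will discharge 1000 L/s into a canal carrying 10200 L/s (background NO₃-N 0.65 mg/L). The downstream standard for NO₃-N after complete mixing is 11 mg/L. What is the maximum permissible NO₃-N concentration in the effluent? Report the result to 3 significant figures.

117 mg/L

At the limit, (Qr·Cr + Qe·Cₑ)/(Qr + Qe) = 11:
Cₑ = (11200·11 − 10200·0.6500) / 1000 = 116.6 mg/L.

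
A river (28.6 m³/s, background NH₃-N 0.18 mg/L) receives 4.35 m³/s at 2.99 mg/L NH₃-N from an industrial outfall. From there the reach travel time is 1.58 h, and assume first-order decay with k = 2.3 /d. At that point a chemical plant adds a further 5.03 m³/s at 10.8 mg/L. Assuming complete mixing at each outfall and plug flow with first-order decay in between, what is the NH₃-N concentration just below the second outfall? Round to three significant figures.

Mass balance: C = (28.60·0.1800 + 4.350·2.990) / 32.95 = 18.15/32.95 = 0.5510 mg/L; combined flow 32.95 m³/s.
Decay over the reach: 0.5510·exp(−kt) = 0.5510·0.8595 = 0.4736 mg/L.
Second outfall: C = (32.95·0.4736 + 5.030·10.80)/37.98 = 1.841 mg/L.

1.84 mg/L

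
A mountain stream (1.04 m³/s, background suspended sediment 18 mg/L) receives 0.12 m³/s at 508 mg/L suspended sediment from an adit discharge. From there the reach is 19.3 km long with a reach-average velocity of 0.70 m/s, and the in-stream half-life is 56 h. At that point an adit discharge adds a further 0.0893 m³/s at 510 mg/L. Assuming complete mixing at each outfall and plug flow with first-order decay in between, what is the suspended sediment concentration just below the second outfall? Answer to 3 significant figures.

Mass balance: C = (1.040·18.00 + 0.1200·508.0) / 1.160 = 79.68/1.160 = 68.69 mg/L; combined flow 1.160 m³/s.
Travel time t = 19.3·1000 / 0.70 = 27570 s = 7.659 h.
Half-life 56 h → k = ln 2 / 56 = 0.01238 h⁻¹ = 0.2971 d⁻¹.
First-order decay: C = 68.69·exp(−k·t) = 68.69·0.9096 = 62.48 mg/L.
At the second outfall, C = (1.160·62.48 + 0.08930·510.0) / (1.160 + 0.08930) = 94.47 mg/L.

94.5 mg/L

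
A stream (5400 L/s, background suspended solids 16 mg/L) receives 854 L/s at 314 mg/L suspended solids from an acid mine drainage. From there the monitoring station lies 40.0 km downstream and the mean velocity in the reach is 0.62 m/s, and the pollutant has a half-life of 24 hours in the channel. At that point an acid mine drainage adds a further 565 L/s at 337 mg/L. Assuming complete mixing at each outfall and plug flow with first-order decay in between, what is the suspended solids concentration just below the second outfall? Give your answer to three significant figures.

58.9 mg/L

After mixing, C = (5400·16.00 + 854.0·314.0) / 6254 = 354600/6254 = 56.69 mg/L; combined flow 6254 L/s.
Travel time t = 40.0·1000 / 0.62 = 64520 s = 17.92 h.
Half-life 24 h → k = ln 2 / 24 = 0.02888 h⁻¹ = 0.6931 d⁻¹.
After decay, C = 56.69 × e^(−kt) = 56.69 × 0.5960 = 33.79 mg/L.
At the second outfall, C = (6254·33.79 + 565.0·337.0) / (6254 + 565.0) = 58.91 mg/L.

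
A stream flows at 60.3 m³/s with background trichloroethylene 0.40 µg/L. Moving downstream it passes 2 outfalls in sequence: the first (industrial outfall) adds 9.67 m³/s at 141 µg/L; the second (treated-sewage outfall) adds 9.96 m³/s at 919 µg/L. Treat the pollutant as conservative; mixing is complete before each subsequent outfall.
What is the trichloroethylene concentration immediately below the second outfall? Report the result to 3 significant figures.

Below outfall 1: Q → 69.97 m³/s, C = (60.30·0.4000 + 9.670·141.0)/69.97 = 19.83 µg/L.
Below outfall 2: Q → 79.93 m³/s, C = (69.97·19.83 + 9.960·919.0)/79.93 = 131.9 µg/L.

132 µg/L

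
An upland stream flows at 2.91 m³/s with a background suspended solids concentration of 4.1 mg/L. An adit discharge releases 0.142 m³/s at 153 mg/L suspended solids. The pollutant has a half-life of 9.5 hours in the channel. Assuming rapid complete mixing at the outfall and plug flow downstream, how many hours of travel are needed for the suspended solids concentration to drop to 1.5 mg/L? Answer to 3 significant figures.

27.3 h

Mass balance: C = (2.910·4.100 + 0.1420·153.0) / 3.052 = 33.66/3.052 = 11.03 mg/L.
Half-life 9.5 h → k = ln 2 / 9.5 = 0.07296 h⁻¹ = 1.751 d⁻¹.
11.03·exp(−k·t) = 1.5 → t = ln(11.03/1.5)/k = 98430 s = 27.34 h.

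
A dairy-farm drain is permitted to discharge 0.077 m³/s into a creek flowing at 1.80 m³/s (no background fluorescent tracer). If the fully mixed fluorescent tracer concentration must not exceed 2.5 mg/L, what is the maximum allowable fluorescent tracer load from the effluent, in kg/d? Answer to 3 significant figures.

Mass balance at the limit: 1.800·0 + 0.07700·Cₑ = 1.877·2.5 → Cₑ = 60.94 mg/L.
Load = 0.07700 m³/s × 60.94 g/m³ × 86 400 s/d = 405.4 kg/d.

405 kg/d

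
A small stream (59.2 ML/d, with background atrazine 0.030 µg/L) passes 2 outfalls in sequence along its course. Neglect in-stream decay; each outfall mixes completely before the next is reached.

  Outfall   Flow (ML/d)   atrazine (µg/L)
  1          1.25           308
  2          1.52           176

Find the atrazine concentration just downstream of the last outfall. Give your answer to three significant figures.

Outfall 1: combined Q = 60.45 ML/d; C = (59.20·0.03000 + 1.250·308.0)/60.45 = 6.398 µg/L.
Outfall 2: combined Q = 61.97 ML/d; C = (60.45·6.398 + 1.520·176.0)/61.97 = 10.56 µg/L.

10.6 µg/L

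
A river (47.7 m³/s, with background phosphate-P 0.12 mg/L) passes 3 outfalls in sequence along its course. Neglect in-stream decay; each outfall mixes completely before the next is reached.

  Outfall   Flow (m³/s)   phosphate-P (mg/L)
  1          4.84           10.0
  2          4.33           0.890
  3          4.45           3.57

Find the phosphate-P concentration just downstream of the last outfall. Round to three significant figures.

1.20 mg/L

After outfall 1: Q = 47.70 + 4.840 = 52.54 m³/s; C = (47.70·0.1200 + 4.840·10.00)/52.54 = 1.030 mg/L.
After outfall 2: Q = 52.54 + 4.330 = 56.87 m³/s; C = (52.54·1.030 + 4.330·0.8900)/56.87 = 1.019 mg/L.
After outfall 3: Q = 56.87 + 4.450 = 61.32 m³/s; C = (56.87·1.019 + 4.450·3.570)/61.32 = 1.205 mg/L.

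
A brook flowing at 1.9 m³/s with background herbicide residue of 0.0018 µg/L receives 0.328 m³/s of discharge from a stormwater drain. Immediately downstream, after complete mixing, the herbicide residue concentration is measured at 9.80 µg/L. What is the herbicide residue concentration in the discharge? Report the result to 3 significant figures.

66.6 µg/L

Mass balance: 1.900·0.001800 + 0.3280·Cₑ = 2.228·9.800
→ Cₑ = (2.228·9.800 − 1.900·0.001800) / 0.3280 = 66.56 µg/L.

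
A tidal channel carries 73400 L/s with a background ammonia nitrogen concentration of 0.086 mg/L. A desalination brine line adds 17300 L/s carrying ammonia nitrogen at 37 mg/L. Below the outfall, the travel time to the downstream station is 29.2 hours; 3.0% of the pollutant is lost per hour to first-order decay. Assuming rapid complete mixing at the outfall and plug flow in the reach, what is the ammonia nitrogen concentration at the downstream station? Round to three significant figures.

Mass balance: C = (73400·0.08600 + 17300·37.00) / 90700 = 646400/90700 = 7.127 mg/L.
3.0%/h lost → k = −ln(1 − 0.03) = 0.03046 h⁻¹.
Applying C = C₀e^(−kt): 7.127 × 0.4109 = 2.928 mg/L.

2.93 mg/L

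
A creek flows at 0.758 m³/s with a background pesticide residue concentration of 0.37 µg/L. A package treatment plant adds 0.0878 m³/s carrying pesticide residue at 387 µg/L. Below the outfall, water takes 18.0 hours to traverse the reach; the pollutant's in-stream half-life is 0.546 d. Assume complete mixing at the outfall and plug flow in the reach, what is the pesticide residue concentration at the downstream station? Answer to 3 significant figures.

15.6 µg/L

Mixed concentration C = ΣQC/ΣQ = (0.7580·0.3700 + 0.08780·387.0) / 0.8458 = 34.26/0.8458 = 40.50 µg/L.
Half-life 0.546 d → k = ln 2 / 0.546 = 1.270 d⁻¹.
Decay over the reach: 40.50·exp(−kt) = 40.50·0.3859 = 15.63 µg/L.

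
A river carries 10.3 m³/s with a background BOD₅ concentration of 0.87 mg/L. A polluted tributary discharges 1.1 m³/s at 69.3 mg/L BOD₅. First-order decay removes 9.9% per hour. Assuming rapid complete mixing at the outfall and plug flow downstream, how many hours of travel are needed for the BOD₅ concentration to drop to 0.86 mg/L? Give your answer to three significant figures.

20.7 h

Mixed concentration C = ΣQC/ΣQ = (10.30·0.8700 + 1.100·69.30) / 11.40 = 85.19/11.40 = 7.473 mg/L.
9.9%/h lost → k = −ln(1 − 0.099) = 0.1043 h⁻¹.
7.473·exp(−k·t) = 0.86 → t = ln(7.473/0.86)/k = 74660 s = 20.74 h.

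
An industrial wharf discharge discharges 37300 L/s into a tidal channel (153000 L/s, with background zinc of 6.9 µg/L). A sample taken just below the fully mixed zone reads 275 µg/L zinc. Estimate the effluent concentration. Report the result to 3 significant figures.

1370 µg/L

Mass balance: 153000·6.900 + 37300·Cₑ = 190300·275.0
→ Cₑ = (190300·275.0 − 153000·6.900) / 37300 = 1375 µg/L.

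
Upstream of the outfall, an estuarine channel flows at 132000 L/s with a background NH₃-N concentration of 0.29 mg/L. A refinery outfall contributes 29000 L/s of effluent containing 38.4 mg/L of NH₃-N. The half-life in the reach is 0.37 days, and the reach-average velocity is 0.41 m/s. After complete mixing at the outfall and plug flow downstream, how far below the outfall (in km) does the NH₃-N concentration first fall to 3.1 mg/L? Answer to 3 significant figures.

15.8 km

After mixing, C = (132000·0.2900 + 29000·38.40) / 161000 = 1152000/161000 = 7.155 mg/L.
Half-life 0.37 d → k = ln 2 / 0.37 = 1.873 d⁻¹.
Set 7.155·exp(−k·t) = 3.1 → t = ln(7.155/3.1)/k = 38570 s = 10.71 h.
Distance = v·t = 0.41·38570 = 15810 m = 15.81 km.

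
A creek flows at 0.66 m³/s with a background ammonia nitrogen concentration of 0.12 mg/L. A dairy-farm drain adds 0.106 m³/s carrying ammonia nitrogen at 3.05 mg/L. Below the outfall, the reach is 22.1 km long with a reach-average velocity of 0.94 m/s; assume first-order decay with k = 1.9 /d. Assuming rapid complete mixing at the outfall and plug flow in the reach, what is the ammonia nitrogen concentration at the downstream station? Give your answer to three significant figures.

0.313 mg/L

Mixed concentration C = ΣQC/ΣQ = (0.6600·0.1200 + 0.1060·3.050) / 0.7660 = 0.4025/0.7660 = 0.5255 mg/L.
Travel time t = 22.1·1000 / 0.94 = 23510 s = 6.531 h.
After decay, C = 0.5255 × e^(−kt) = 0.5255 × 0.5963 = 0.3133 mg/L.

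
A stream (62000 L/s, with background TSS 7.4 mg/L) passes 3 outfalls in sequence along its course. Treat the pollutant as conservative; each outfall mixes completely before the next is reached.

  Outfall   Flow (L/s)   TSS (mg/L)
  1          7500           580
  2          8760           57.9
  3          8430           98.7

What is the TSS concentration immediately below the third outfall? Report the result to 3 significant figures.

70.9 mg/L

Below outfall 1: Q → 69500 L/s, C = (62000·7.400 + 7500·580.0)/69500 = 69.19 mg/L.
Below outfall 2: Q → 78260 L/s, C = (69500·69.19 + 8760·57.90)/78260 = 67.93 mg/L.
Below outfall 3: Q → 86690 L/s, C = (78260·67.93 + 8430·98.70)/86690 = 70.92 mg/L.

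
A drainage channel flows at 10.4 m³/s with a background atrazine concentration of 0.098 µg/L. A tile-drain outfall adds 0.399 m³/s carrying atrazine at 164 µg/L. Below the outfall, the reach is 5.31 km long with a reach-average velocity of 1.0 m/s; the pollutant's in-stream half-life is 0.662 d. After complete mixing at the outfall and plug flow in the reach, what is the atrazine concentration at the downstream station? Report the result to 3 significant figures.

Mass balance: C = (10.40·0.09800 + 0.3990·164.0) / 10.80 = 66.46/10.80 = 6.154 µg/L.
Travel time t = 5.31·1000 / 1.0 = 5310 s = 1.475 h.
Half-life 0.662 d → k = ln 2 / 0.662 = 1.047 d⁻¹.
Applying C = C₀e^(−kt): 6.154 × 0.9377 = 5.770 µg/L.

5.77 µg/L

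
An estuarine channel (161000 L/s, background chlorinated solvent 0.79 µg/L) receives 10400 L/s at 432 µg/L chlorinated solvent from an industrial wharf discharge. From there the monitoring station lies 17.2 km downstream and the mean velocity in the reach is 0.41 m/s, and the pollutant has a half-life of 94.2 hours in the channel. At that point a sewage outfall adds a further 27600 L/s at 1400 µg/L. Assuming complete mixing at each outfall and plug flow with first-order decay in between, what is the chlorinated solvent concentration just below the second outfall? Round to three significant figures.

After mixing, C = (161000·0.7900 + 10400·432.0) / 171400 = 4620000/171400 = 26.95 µg/L; combined flow 171400 L/s.
Travel time t = 17.2·1000 / 0.41 = 41950 s = 11.65 h.
Half-life 94.2 h → k = ln 2 / 94.2 = 0.007358 h⁻¹ = 0.1766 d⁻¹.
Decay over the reach: 26.95·exp(−kt) = 26.95·0.9178 = 24.74 µg/L.
Second outfall: C = (171400·24.74 + 27600·1400)/199000 = 215.5 µg/L.

215 µg/L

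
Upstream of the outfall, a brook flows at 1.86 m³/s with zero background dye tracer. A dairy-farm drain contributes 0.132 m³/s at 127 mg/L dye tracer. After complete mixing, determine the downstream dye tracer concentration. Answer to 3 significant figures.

Flow-weighted average: C = (1.860·0 + 0.1320·127.0) / 1.992 = 16.76/1.992 = 8.416 mg/L.

8.42 mg/L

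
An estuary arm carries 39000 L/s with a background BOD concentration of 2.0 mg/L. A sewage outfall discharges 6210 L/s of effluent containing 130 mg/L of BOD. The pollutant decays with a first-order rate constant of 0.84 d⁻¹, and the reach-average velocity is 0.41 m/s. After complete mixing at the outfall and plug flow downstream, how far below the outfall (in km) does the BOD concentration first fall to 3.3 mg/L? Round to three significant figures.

75.1 km

After mixing, C = (39000·2.000 + 6210·130.0) / 45210 = 885300/45210 = 19.58 mg/L.
Set 19.58·exp(−k·t) = 3.3 → t = ln(19.58/3.3)/k = 183200 s = 50.88 h.
Distance = v·t = 0.41·183200 = 75090 m = 75.09 km.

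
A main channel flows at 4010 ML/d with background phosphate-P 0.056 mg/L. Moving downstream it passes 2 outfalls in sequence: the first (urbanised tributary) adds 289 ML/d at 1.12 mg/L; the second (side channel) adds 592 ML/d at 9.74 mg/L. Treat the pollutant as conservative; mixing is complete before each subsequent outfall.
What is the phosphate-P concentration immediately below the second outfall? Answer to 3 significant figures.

After outfall 1: Q = 4010 + 289.0 = 4299 ML/d; C = (4010·0.05600 + 289.0·1.120)/4299 = 0.1275 mg/L.
After outfall 2: Q = 4299 + 592.0 = 4891 ML/d; C = (4299·0.1275 + 592.0·9.740)/4891 = 1.291 mg/L.

1.29 mg/L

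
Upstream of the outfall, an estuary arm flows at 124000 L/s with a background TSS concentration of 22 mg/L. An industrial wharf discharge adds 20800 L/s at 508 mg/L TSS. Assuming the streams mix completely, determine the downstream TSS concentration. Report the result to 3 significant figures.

91.8 mg/L

After mixing, C = (124000·22.00 + 20800·508.0) / 144800 = 13290000/144800 = 91.81 mg/L.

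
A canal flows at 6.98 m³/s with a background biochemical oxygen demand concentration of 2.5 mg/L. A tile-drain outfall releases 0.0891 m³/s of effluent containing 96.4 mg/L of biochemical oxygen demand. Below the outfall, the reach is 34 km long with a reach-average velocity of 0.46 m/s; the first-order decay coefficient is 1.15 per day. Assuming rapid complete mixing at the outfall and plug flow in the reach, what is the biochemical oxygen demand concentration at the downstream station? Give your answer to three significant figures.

1.38 mg/L

Mass balance: C = (6.980·2.500 + 0.08910·96.40) / 7.069 = 26.04/7.069 = 3.684 mg/L.
Travel time t = 34·1000 / 0.46 = 73910 s = 20.53 h.
Decay over the reach: 3.684·exp(−kt) = 3.684·0.3739 = 1.377 mg/L.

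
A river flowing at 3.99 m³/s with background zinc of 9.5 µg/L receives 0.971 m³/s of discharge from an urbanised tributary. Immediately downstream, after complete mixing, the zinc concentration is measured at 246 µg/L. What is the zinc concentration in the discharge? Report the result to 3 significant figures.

Mass balance: 3.990·9.500 + 0.9710·Cₑ = 4.961·246.0
→ Cₑ = (4.961·246.0 − 3.990·9.500) / 0.9710 = 1218 µg/L.

1220 µg/L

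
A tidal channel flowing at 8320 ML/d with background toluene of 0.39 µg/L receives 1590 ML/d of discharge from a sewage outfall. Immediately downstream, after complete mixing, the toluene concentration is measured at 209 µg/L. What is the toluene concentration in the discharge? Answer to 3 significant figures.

Mass balance: 8320·0.3900 + 1590·Cₑ = 9910·209.0
→ Cₑ = (9910·209.0 − 8320·0.3900) / 1590 = 1301 µg/L.

1300 µg/L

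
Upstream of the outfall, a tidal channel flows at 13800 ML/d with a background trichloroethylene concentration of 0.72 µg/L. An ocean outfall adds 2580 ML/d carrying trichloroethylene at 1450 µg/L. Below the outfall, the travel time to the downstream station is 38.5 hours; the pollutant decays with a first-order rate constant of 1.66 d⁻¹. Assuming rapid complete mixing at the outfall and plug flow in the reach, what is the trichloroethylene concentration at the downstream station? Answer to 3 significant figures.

16.0 µg/L

After mixing, C = (13800·0.7200 + 2580·1450) / 16380 = 3751000/16380 = 229.0 µg/L.
First-order decay: C = 229.0·exp(−k·t) = 229.0·0.06974 = 15.97 µg/L.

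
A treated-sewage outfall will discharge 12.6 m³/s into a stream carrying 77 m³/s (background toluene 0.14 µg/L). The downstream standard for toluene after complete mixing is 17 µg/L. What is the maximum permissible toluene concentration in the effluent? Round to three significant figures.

120 µg/L

At the limit, (Qr·Cr + Qe·Cₑ)/(Qr + Qe) = 17:
Cₑ = (89.60·17 − 77.00·0.1400) / 12.60 = 120.0 µg/L.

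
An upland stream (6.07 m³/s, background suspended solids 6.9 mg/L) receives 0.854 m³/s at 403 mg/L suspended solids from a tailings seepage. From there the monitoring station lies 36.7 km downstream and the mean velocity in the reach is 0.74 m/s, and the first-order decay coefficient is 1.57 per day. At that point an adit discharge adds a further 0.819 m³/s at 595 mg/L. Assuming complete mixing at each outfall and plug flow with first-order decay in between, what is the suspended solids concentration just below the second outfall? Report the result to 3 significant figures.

Mass balance: C = (6.070·6.900 + 0.8540·403.0) / 6.924 = 386.0/6.924 = 55.75 mg/L; combined flow 6.924 m³/s.
Travel time t = 36.7·1000 / 0.74 = 49590 s = 13.78 h.
After decay, C = 55.75 × e^(−kt) = 55.75 × 0.4061 = 22.64 mg/L.
At the second outfall, C = (6.924·22.64 + 0.8190·595.0) / (6.924 + 0.8190) = 83.18 mg/L.

83.2 mg/L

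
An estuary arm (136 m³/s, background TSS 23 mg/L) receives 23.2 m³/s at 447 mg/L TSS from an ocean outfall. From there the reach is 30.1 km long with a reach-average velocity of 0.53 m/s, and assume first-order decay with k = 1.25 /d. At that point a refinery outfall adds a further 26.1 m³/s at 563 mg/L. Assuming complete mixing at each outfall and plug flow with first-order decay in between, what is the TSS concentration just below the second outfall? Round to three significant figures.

Mixed concentration C = ΣQC/ΣQ = (136.0·23.00 + 23.20·447.0) / 159.2 = 13500/159.2 = 84.79 mg/L; combined flow 159.2 m³/s.
Travel time t = 30.1·1000 / 0.53 = 56790 s = 15.78 h.
Applying C = C₀e^(−kt): 84.79 × 0.4397 = 37.28 mg/L.
Second outfall: C = (159.2·37.28 + 26.10·563.0)/185.3 = 111.3 mg/L.

111 mg/L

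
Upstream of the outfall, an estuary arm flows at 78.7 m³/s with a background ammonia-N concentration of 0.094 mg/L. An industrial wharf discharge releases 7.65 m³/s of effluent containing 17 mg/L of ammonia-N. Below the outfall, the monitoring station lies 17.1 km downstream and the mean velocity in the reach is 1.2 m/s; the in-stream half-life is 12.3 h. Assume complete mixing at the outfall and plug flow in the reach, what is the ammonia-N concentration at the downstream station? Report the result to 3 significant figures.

1.27 mg/L

Conservation of mass: C = (78.70·0.09400 + 7.650·17.00) / 86.35 = 137.4/86.35 = 1.592 mg/L.
Travel time t = 17.1·1000 / 1.2 = 14250 s = 3.958 h.
Half-life 12.3 h → k = ln 2 / 12.3 = 0.05635 h⁻¹ = 1.352 d⁻¹.
Applying C = C₀e^(−kt): 1.592 × 0.8001 = 1.274 mg/L.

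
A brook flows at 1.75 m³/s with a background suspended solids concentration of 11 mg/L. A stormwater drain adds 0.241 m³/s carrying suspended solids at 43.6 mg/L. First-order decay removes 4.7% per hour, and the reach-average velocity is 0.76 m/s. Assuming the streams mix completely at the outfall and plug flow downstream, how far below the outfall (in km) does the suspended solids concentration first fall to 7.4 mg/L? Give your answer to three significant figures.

Flow-weighted average: C = (1.750·11.00 + 0.2410·43.60) / 1.991 = 29.76/1.991 = 14.95 mg/L.
4.7%/h lost → k = −ln(1 − 0.047) = 0.04814 h⁻¹.
Set 14.95·exp(−k·t) = 7.4 → t = ln(14.95/7.4)/k = 52570 s = 14.60 h.
Distance = v·t = 0.76·52570 = 39950 m = 39.95 km.

40.0 km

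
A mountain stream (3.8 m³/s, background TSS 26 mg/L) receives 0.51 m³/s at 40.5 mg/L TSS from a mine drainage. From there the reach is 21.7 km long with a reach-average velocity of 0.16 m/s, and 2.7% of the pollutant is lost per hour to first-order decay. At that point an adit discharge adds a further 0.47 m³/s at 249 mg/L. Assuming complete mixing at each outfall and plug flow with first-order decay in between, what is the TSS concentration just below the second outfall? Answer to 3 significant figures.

33.4 mg/L

Flow-weighted average: C = (3.800·26.00 + 0.5100·40.50) / 4.310 = 119.5/4.310 = 27.72 mg/L; combined flow 4.310 m³/s.
Travel time t = 21.7·1000 / 0.16 = 135600 s = 37.67 h.
2.7%/h lost → k = −ln(1 − 0.027) = 0.02737 h⁻¹.
After decay, C = 27.72 × e^(−kt) = 27.72 × 0.3566 = 9.883 mg/L.
Second outfall: C = (4.310·9.883 + 0.4700·249.0)/4.780 = 33.39 mg/L.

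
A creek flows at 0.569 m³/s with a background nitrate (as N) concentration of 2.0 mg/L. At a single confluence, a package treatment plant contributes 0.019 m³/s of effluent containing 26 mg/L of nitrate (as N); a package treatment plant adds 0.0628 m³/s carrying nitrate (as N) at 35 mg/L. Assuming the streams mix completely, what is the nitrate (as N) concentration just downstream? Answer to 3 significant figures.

5.89 mg/L

Mixed concentration C = ΣQC/ΣQ = (0.5690·2.000 + 0.01900·26.00 + 0.06280·35.00) / 0.6508 = 3.830/0.6508 = 5.885 mg/L.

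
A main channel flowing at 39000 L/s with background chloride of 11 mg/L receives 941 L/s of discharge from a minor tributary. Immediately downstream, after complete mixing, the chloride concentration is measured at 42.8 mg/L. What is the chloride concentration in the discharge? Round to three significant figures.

1360 mg/L

Mass balance: 39000·11.00 + 941.0·Cₑ = 39940·42.80
→ Cₑ = (39940·42.80 − 39000·11.00) / 941.0 = 1361 mg/L.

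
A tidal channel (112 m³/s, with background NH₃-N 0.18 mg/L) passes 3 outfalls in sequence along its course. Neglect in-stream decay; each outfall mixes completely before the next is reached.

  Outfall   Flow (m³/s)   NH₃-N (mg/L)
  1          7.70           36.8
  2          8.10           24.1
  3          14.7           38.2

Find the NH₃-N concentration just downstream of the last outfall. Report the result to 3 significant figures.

After outfall 1: Q = 112.0 + 7.700 = 119.7 m³/s; C = (112.0·0.1800 + 7.700·36.80)/119.7 = 2.536 mg/L.
After outfall 2: Q = 119.7 + 8.100 = 127.8 m³/s; C = (119.7·2.536 + 8.100·24.10)/127.8 = 3.902 mg/L.
After outfall 3: Q = 127.8 + 14.70 = 142.5 m³/s; C = (127.8·3.902 + 14.70·38.20)/142.5 = 7.440 mg/L.

7.44 mg/L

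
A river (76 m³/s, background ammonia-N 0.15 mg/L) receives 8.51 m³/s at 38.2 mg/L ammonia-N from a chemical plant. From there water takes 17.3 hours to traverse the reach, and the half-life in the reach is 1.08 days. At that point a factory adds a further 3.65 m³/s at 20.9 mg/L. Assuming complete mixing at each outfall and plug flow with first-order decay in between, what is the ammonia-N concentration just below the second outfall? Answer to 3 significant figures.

Flow-weighted average: C = (76.00·0.1500 + 8.510·38.20) / 84.51 = 336.5/84.51 = 3.982 mg/L; combined flow 84.51 m³/s.
Half-life 1.08 d → k = ln 2 / 1.08 = 0.6418 d⁻¹.
Decay over the reach: 3.982·exp(−kt) = 3.982·0.6296 = 2.507 mg/L.
At the second outfall, C = (84.51·2.507 + 3.650·20.90) / (84.51 + 3.650) = 3.268 mg/L.

3.27 mg/L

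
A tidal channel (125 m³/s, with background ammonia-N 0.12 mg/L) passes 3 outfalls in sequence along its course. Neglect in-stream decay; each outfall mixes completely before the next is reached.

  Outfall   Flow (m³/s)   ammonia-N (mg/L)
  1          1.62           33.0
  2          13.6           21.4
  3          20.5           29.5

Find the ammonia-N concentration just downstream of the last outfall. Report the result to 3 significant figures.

6.00 mg/L

After outfall 1: Q = 125.0 + 1.620 = 126.6 m³/s; C = (125.0·0.1200 + 1.620·33.00)/126.6 = 0.5407 mg/L.
After outfall 2: Q = 126.6 + 13.60 = 140.2 m³/s; C = (126.6·0.5407 + 13.60·21.40)/140.2 = 2.564 mg/L.
After outfall 3: Q = 140.2 + 20.50 = 160.7 m³/s; C = (140.2·2.564 + 20.50·29.50)/160.7 = 6.000 mg/L.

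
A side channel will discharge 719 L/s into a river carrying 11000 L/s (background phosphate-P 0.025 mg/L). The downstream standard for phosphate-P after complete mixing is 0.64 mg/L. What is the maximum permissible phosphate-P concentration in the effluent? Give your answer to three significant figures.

10.0 mg/L

At the limit, (Qr·Cr + Qe·Cₑ)/(Qr + Qe) = 0.64:
Cₑ = (11720·0.64 − 11000·0.02500) / 719.0 = 10.05 mg/L.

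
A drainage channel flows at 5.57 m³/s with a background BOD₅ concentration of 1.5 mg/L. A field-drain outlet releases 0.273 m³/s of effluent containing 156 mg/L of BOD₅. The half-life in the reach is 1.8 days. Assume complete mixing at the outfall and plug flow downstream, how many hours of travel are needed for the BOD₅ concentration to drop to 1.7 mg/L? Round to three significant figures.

Flow-weighted average: C = (5.570·1.500 + 0.2730·156.0) / 5.843 = 50.94/5.843 = 8.719 mg/L.
Half-life 1.8 d → k = ln 2 / 1.8 = 0.3851 d⁻¹.
8.719·exp(−k·t) = 1.7 → t = ln(8.719/1.7)/k = 366800 s = 101.9 h.

102 h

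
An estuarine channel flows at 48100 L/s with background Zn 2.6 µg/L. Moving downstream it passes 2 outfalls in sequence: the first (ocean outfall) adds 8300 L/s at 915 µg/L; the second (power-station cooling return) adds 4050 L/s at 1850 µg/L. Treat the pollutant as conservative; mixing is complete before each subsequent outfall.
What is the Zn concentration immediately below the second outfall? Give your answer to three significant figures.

After outfall 1: Q = 48100 + 8300 = 56400 L/s; C = (48100·2.600 + 8300·915.0)/56400 = 136.9 µg/L.
After outfall 2: Q = 56400 + 4050 = 60450 L/s; C = (56400·136.9 + 4050·1850)/60450 = 251.6 µg/L.

252 µg/L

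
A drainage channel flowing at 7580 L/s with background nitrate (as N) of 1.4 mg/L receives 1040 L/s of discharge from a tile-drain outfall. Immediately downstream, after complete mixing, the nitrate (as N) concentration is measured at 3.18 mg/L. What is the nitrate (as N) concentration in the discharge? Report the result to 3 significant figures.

Mass balance: 7580·1.400 + 1040·Cₑ = 8620·3.180
→ Cₑ = (8620·3.180 − 7580·1.400) / 1040 = 16.15 mg/L.

16.2 mg/L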